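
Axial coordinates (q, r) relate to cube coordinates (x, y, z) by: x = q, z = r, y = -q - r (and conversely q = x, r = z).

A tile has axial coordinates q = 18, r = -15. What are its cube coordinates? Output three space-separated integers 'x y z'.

Answer: 18 -3 -15

Derivation:
x = q = 18
z = r = -15
y = -x - z = -(18) - (-15) = -3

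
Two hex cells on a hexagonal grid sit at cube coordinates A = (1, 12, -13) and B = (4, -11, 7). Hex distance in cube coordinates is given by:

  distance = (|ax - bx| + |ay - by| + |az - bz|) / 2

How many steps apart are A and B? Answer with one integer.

Answer: 23

Derivation:
|ax - bx| = |1 - 4| = 3
|ay - by| = |12 - (-11)| = 23
|az - bz| = |-13 - 7| = 20
distance = (3 + 23 + 20) / 2 = 46 / 2 = 23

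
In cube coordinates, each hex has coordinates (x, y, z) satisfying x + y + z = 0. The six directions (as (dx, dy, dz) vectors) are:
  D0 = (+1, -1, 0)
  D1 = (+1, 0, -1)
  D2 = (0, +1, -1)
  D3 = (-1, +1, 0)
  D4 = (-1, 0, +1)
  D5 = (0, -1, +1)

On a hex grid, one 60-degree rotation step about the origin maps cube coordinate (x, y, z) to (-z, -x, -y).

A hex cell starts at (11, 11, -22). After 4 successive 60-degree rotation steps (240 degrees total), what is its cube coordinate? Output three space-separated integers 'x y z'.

Start: (11, 11, -22)
Step 1: (11, 11, -22) -> (-(-22), -(11), -(11)) = (22, -11, -11)
Step 2: (22, -11, -11) -> (-(-11), -(22), -(-11)) = (11, -22, 11)
Step 3: (11, -22, 11) -> (-(11), -(11), -(-22)) = (-11, -11, 22)
Step 4: (-11, -11, 22) -> (-(22), -(-11), -(-11)) = (-22, 11, 11)

Answer: -22 11 11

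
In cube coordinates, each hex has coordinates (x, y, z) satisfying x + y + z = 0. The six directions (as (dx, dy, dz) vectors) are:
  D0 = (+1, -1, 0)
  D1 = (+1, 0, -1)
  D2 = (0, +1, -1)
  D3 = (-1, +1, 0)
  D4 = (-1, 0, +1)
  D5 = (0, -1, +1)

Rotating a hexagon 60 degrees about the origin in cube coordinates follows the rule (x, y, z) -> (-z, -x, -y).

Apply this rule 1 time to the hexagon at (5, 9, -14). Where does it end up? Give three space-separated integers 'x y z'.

Answer: 14 -5 -9

Derivation:
Start: (5, 9, -14)
Step 1: (5, 9, -14) -> (-(-14), -(5), -(9)) = (14, -5, -9)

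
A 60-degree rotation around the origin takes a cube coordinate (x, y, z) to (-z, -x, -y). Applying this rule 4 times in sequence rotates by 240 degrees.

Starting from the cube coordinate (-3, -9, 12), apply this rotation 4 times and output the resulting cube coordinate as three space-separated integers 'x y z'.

Answer: 12 -3 -9

Derivation:
Start: (-3, -9, 12)
Step 1: (-3, -9, 12) -> (-(12), -(-3), -(-9)) = (-12, 3, 9)
Step 2: (-12, 3, 9) -> (-(9), -(-12), -(3)) = (-9, 12, -3)
Step 3: (-9, 12, -3) -> (-(-3), -(-9), -(12)) = (3, 9, -12)
Step 4: (3, 9, -12) -> (-(-12), -(3), -(9)) = (12, -3, -9)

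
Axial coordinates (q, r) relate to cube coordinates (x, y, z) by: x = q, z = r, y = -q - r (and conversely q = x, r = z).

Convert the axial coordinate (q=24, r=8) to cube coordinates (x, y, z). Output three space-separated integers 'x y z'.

Answer: 24 -32 8

Derivation:
x = q = 24
z = r = 8
y = -x - z = -(24) - (8) = -32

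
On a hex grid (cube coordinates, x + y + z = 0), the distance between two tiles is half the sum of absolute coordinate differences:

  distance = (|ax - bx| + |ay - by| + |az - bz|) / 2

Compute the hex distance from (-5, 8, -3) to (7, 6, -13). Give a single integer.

|ax - bx| = |-5 - 7| = 12
|ay - by| = |8 - 6| = 2
|az - bz| = |-3 - (-13)| = 10
distance = (12 + 2 + 10) / 2 = 24 / 2 = 12

Answer: 12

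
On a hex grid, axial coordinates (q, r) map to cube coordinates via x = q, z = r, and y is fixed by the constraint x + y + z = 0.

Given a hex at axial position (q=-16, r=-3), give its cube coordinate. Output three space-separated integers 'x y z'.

Answer: -16 19 -3

Derivation:
x = q = -16
z = r = -3
y = -x - z = -(-16) - (-3) = 19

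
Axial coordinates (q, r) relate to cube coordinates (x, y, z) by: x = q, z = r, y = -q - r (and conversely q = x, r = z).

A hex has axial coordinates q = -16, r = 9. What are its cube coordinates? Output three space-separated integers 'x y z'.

x = q = -16
z = r = 9
y = -x - z = -(-16) - (9) = 7

Answer: -16 7 9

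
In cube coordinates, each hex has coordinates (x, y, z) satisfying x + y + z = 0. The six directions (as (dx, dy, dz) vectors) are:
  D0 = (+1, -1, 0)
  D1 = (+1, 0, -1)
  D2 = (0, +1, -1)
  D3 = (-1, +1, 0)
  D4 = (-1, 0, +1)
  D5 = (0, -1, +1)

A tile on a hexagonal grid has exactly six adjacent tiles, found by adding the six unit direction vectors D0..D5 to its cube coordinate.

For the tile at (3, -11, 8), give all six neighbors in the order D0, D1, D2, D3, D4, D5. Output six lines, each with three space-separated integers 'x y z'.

Center: (3, -11, 8). Add each direction:
  D0: (3, -11, 8) + (1, -1, 0) = (4, -12, 8)
  D1: (3, -11, 8) + (1, 0, -1) = (4, -11, 7)
  D2: (3, -11, 8) + (0, 1, -1) = (3, -10, 7)
  D3: (3, -11, 8) + (-1, 1, 0) = (2, -10, 8)
  D4: (3, -11, 8) + (-1, 0, 1) = (2, -11, 9)
  D5: (3, -11, 8) + (0, -1, 1) = (3, -12, 9)

Answer: 4 -12 8
4 -11 7
3 -10 7
2 -10 8
2 -11 9
3 -12 9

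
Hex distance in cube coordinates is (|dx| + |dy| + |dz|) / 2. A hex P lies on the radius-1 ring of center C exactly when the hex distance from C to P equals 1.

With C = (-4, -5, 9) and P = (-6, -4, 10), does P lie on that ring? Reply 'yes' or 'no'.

Answer: no

Derivation:
|px - cx| = |-6 - (-4)| = 2
|py - cy| = |-4 - (-5)| = 1
|pz - cz| = |10 - 9| = 1
distance = (2+1+1)/2 = 4/2 = 2
radius = 1; distance != radius -> no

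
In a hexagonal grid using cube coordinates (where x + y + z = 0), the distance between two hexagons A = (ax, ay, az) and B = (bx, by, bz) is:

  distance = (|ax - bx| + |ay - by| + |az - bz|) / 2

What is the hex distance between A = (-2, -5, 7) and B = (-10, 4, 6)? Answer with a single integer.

Answer: 9

Derivation:
|ax - bx| = |-2 - (-10)| = 8
|ay - by| = |-5 - 4| = 9
|az - bz| = |7 - 6| = 1
distance = (8 + 9 + 1) / 2 = 18 / 2 = 9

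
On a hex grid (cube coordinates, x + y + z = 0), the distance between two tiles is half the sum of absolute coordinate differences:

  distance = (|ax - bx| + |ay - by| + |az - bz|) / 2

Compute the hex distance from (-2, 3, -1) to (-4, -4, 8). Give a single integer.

|ax - bx| = |-2 - (-4)| = 2
|ay - by| = |3 - (-4)| = 7
|az - bz| = |-1 - 8| = 9
distance = (2 + 7 + 9) / 2 = 18 / 2 = 9

Answer: 9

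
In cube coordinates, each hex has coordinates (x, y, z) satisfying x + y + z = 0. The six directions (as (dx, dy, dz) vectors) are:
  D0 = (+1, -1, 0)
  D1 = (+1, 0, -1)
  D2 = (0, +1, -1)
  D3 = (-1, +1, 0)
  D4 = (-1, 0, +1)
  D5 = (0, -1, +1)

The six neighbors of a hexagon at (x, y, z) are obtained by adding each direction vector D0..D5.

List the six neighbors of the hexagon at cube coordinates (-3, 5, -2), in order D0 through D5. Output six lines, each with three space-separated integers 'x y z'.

Center: (-3, 5, -2). Add each direction:
  D0: (-3, 5, -2) + (1, -1, 0) = (-2, 4, -2)
  D1: (-3, 5, -2) + (1, 0, -1) = (-2, 5, -3)
  D2: (-3, 5, -2) + (0, 1, -1) = (-3, 6, -3)
  D3: (-3, 5, -2) + (-1, 1, 0) = (-4, 6, -2)
  D4: (-3, 5, -2) + (-1, 0, 1) = (-4, 5, -1)
  D5: (-3, 5, -2) + (0, -1, 1) = (-3, 4, -1)

Answer: -2 4 -2
-2 5 -3
-3 6 -3
-4 6 -2
-4 5 -1
-3 4 -1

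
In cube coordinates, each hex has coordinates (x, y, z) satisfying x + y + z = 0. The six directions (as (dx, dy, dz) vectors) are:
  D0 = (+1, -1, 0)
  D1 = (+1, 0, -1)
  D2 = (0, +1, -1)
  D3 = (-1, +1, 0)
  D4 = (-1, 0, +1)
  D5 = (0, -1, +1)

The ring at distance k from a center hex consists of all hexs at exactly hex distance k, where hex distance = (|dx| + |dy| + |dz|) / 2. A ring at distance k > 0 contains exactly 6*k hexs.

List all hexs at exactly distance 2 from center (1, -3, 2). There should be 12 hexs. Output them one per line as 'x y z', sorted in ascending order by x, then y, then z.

Answer: -1 -3 4
-1 -2 3
-1 -1 2
0 -4 4
0 -1 1
1 -5 4
1 -1 0
2 -5 3
2 -2 0
3 -5 2
3 -4 1
3 -3 0

Derivation:
Walk ring at distance 2 from (1, -3, 2):
Start at center + D4*2 = (-1, -3, 4)
  hex 0: (-1, -3, 4)
  hex 1: (0, -4, 4)
  hex 2: (1, -5, 4)
  hex 3: (2, -5, 3)
  hex 4: (3, -5, 2)
  hex 5: (3, -4, 1)
  hex 6: (3, -3, 0)
  hex 7: (2, -2, 0)
  hex 8: (1, -1, 0)
  hex 9: (0, -1, 1)
  hex 10: (-1, -1, 2)
  hex 11: (-1, -2, 3)
Sorted: 12 hexes.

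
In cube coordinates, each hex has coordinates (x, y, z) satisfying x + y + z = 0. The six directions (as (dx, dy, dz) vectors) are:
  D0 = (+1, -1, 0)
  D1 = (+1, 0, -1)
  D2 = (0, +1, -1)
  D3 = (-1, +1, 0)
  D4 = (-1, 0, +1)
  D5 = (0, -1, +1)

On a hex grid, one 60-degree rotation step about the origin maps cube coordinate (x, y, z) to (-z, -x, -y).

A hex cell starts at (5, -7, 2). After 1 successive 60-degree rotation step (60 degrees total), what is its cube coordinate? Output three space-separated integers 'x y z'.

Start: (5, -7, 2)
Step 1: (5, -7, 2) -> (-(2), -(5), -(-7)) = (-2, -5, 7)

Answer: -2 -5 7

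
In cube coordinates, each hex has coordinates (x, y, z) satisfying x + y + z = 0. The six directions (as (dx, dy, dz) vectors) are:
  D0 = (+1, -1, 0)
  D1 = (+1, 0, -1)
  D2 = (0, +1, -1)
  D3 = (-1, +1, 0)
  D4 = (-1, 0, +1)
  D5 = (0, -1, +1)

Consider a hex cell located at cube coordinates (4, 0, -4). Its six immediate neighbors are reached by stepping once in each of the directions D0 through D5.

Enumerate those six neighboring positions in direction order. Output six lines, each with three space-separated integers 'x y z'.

Center: (4, 0, -4). Add each direction:
  D0: (4, 0, -4) + (1, -1, 0) = (5, -1, -4)
  D1: (4, 0, -4) + (1, 0, -1) = (5, 0, -5)
  D2: (4, 0, -4) + (0, 1, -1) = (4, 1, -5)
  D3: (4, 0, -4) + (-1, 1, 0) = (3, 1, -4)
  D4: (4, 0, -4) + (-1, 0, 1) = (3, 0, -3)
  D5: (4, 0, -4) + (0, -1, 1) = (4, -1, -3)

Answer: 5 -1 -4
5 0 -5
4 1 -5
3 1 -4
3 0 -3
4 -1 -3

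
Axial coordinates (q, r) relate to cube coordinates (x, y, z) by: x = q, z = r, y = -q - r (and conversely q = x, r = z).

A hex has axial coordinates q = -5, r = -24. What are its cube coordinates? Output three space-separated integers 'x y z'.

Answer: -5 29 -24

Derivation:
x = q = -5
z = r = -24
y = -x - z = -(-5) - (-24) = 29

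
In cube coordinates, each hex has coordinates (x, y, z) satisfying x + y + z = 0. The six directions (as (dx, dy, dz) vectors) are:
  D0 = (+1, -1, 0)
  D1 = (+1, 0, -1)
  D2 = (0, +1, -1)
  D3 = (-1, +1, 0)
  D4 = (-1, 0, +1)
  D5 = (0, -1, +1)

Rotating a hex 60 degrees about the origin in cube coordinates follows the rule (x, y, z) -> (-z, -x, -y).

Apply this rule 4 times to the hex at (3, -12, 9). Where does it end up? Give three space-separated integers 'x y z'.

Start: (3, -12, 9)
Step 1: (3, -12, 9) -> (-(9), -(3), -(-12)) = (-9, -3, 12)
Step 2: (-9, -3, 12) -> (-(12), -(-9), -(-3)) = (-12, 9, 3)
Step 3: (-12, 9, 3) -> (-(3), -(-12), -(9)) = (-3, 12, -9)
Step 4: (-3, 12, -9) -> (-(-9), -(-3), -(12)) = (9, 3, -12)

Answer: 9 3 -12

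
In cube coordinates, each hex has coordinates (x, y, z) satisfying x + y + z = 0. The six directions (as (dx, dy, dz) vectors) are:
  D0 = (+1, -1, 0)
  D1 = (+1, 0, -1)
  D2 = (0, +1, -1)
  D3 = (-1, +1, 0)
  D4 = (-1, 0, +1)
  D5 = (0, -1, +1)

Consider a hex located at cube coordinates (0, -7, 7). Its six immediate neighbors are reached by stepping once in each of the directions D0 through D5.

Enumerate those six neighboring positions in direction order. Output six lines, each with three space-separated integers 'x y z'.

Center: (0, -7, 7). Add each direction:
  D0: (0, -7, 7) + (1, -1, 0) = (1, -8, 7)
  D1: (0, -7, 7) + (1, 0, -1) = (1, -7, 6)
  D2: (0, -7, 7) + (0, 1, -1) = (0, -6, 6)
  D3: (0, -7, 7) + (-1, 1, 0) = (-1, -6, 7)
  D4: (0, -7, 7) + (-1, 0, 1) = (-1, -7, 8)
  D5: (0, -7, 7) + (0, -1, 1) = (0, -8, 8)

Answer: 1 -8 7
1 -7 6
0 -6 6
-1 -6 7
-1 -7 8
0 -8 8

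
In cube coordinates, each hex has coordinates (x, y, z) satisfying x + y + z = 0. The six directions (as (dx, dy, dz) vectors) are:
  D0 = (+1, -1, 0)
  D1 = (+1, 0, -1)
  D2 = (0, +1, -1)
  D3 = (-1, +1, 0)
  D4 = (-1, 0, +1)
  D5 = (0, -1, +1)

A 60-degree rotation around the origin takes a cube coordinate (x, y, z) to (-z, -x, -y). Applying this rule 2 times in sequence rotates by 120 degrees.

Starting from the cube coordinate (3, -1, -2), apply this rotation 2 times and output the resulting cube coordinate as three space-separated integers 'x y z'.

Answer: -1 -2 3

Derivation:
Start: (3, -1, -2)
Step 1: (3, -1, -2) -> (-(-2), -(3), -(-1)) = (2, -3, 1)
Step 2: (2, -3, 1) -> (-(1), -(2), -(-3)) = (-1, -2, 3)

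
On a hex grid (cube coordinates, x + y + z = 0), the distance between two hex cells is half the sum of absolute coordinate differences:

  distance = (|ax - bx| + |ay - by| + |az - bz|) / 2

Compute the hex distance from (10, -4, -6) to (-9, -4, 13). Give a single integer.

|ax - bx| = |10 - (-9)| = 19
|ay - by| = |-4 - (-4)| = 0
|az - bz| = |-6 - 13| = 19
distance = (19 + 0 + 19) / 2 = 38 / 2 = 19

Answer: 19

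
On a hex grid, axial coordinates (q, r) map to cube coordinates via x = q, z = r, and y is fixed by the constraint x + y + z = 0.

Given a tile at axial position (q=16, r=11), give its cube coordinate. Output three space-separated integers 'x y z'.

x = q = 16
z = r = 11
y = -x - z = -(16) - (11) = -27

Answer: 16 -27 11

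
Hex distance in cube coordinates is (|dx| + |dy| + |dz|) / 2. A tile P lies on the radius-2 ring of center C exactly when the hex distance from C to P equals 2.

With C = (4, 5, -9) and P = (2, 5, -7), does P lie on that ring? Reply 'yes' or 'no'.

|px - cx| = |2 - 4| = 2
|py - cy| = |5 - 5| = 0
|pz - cz| = |-7 - (-9)| = 2
distance = (2+0+2)/2 = 4/2 = 2
radius = 2; distance == radius -> yes

Answer: yes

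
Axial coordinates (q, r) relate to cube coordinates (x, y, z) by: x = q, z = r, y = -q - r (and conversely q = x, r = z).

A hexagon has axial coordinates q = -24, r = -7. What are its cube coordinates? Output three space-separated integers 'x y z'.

Answer: -24 31 -7

Derivation:
x = q = -24
z = r = -7
y = -x - z = -(-24) - (-7) = 31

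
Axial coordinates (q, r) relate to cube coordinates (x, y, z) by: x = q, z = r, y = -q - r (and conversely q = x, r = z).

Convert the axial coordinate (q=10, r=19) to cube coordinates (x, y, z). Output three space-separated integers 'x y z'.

x = q = 10
z = r = 19
y = -x - z = -(10) - (19) = -29

Answer: 10 -29 19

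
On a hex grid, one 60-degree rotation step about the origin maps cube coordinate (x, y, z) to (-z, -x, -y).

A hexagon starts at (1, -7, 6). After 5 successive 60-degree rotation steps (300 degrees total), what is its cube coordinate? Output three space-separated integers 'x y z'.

Start: (1, -7, 6)
Step 1: (1, -7, 6) -> (-(6), -(1), -(-7)) = (-6, -1, 7)
Step 2: (-6, -1, 7) -> (-(7), -(-6), -(-1)) = (-7, 6, 1)
Step 3: (-7, 6, 1) -> (-(1), -(-7), -(6)) = (-1, 7, -6)
Step 4: (-1, 7, -6) -> (-(-6), -(-1), -(7)) = (6, 1, -7)
Step 5: (6, 1, -7) -> (-(-7), -(6), -(1)) = (7, -6, -1)

Answer: 7 -6 -1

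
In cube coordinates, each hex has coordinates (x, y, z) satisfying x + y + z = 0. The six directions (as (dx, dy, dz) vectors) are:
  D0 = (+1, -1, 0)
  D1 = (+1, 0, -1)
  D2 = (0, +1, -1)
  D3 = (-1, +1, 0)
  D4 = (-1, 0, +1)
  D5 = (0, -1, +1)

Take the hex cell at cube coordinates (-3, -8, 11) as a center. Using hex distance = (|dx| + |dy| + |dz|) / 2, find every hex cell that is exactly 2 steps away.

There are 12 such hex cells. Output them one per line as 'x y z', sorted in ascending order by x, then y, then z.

Walk ring at distance 2 from (-3, -8, 11):
Start at center + D4*2 = (-5, -8, 13)
  hex 0: (-5, -8, 13)
  hex 1: (-4, -9, 13)
  hex 2: (-3, -10, 13)
  hex 3: (-2, -10, 12)
  hex 4: (-1, -10, 11)
  hex 5: (-1, -9, 10)
  hex 6: (-1, -8, 9)
  hex 7: (-2, -7, 9)
  hex 8: (-3, -6, 9)
  hex 9: (-4, -6, 10)
  hex 10: (-5, -6, 11)
  hex 11: (-5, -7, 12)
Sorted: 12 hexes.

Answer: -5 -8 13
-5 -7 12
-5 -6 11
-4 -9 13
-4 -6 10
-3 -10 13
-3 -6 9
-2 -10 12
-2 -7 9
-1 -10 11
-1 -9 10
-1 -8 9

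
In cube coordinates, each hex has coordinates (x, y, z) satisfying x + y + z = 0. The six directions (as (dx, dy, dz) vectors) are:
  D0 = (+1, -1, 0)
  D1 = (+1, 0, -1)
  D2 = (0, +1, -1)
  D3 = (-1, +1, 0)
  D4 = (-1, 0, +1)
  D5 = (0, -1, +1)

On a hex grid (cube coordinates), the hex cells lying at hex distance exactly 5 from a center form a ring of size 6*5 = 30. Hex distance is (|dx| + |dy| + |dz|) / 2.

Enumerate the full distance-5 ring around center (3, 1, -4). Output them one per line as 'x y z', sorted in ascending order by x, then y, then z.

Walk ring at distance 5 from (3, 1, -4):
Start at center + D4*5 = (-2, 1, 1)
  hex 0: (-2, 1, 1)
  hex 1: (-1, 0, 1)
  hex 2: (0, -1, 1)
  hex 3: (1, -2, 1)
  hex 4: (2, -3, 1)
  hex 5: (3, -4, 1)
  hex 6: (4, -4, 0)
  hex 7: (5, -4, -1)
  hex 8: (6, -4, -2)
  hex 9: (7, -4, -3)
  hex 10: (8, -4, -4)
  hex 11: (8, -3, -5)
  hex 12: (8, -2, -6)
  hex 13: (8, -1, -7)
  hex 14: (8, 0, -8)
  hex 15: (8, 1, -9)
  hex 16: (7, 2, -9)
  hex 17: (6, 3, -9)
  hex 18: (5, 4, -9)
  hex 19: (4, 5, -9)
  hex 20: (3, 6, -9)
  hex 21: (2, 6, -8)
  hex 22: (1, 6, -7)
  hex 23: (0, 6, -6)
  hex 24: (-1, 6, -5)
  hex 25: (-2, 6, -4)
  hex 26: (-2, 5, -3)
  hex 27: (-2, 4, -2)
  hex 28: (-2, 3, -1)
  hex 29: (-2, 2, 0)
Sorted: 30 hexes.

Answer: -2 1 1
-2 2 0
-2 3 -1
-2 4 -2
-2 5 -3
-2 6 -4
-1 0 1
-1 6 -5
0 -1 1
0 6 -6
1 -2 1
1 6 -7
2 -3 1
2 6 -8
3 -4 1
3 6 -9
4 -4 0
4 5 -9
5 -4 -1
5 4 -9
6 -4 -2
6 3 -9
7 -4 -3
7 2 -9
8 -4 -4
8 -3 -5
8 -2 -6
8 -1 -7
8 0 -8
8 1 -9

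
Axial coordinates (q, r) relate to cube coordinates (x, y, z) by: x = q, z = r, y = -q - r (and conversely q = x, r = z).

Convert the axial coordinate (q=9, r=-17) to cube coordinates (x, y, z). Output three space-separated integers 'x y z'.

x = q = 9
z = r = -17
y = -x - z = -(9) - (-17) = 8

Answer: 9 8 -17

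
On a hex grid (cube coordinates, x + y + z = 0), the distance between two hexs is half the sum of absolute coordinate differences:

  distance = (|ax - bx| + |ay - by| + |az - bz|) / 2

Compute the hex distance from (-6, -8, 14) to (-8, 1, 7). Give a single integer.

|ax - bx| = |-6 - (-8)| = 2
|ay - by| = |-8 - 1| = 9
|az - bz| = |14 - 7| = 7
distance = (2 + 9 + 7) / 2 = 18 / 2 = 9

Answer: 9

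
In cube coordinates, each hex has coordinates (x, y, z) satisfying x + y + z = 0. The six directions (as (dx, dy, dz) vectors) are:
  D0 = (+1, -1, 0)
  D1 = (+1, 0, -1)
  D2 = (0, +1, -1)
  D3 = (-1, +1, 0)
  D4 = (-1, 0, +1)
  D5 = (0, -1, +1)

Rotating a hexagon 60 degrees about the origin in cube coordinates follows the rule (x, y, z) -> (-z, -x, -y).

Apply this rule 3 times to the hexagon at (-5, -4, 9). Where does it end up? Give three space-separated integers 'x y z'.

Answer: 5 4 -9

Derivation:
Start: (-5, -4, 9)
Step 1: (-5, -4, 9) -> (-(9), -(-5), -(-4)) = (-9, 5, 4)
Step 2: (-9, 5, 4) -> (-(4), -(-9), -(5)) = (-4, 9, -5)
Step 3: (-4, 9, -5) -> (-(-5), -(-4), -(9)) = (5, 4, -9)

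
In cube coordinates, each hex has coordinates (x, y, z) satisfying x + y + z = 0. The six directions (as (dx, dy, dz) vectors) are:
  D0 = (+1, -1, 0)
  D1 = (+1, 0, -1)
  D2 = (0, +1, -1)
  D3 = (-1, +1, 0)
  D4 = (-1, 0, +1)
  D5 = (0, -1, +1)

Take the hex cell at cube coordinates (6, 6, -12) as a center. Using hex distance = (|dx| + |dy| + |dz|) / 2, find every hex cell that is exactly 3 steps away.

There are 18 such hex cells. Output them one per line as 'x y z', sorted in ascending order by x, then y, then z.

Walk ring at distance 3 from (6, 6, -12):
Start at center + D4*3 = (3, 6, -9)
  hex 0: (3, 6, -9)
  hex 1: (4, 5, -9)
  hex 2: (5, 4, -9)
  hex 3: (6, 3, -9)
  hex 4: (7, 3, -10)
  hex 5: (8, 3, -11)
  hex 6: (9, 3, -12)
  hex 7: (9, 4, -13)
  hex 8: (9, 5, -14)
  hex 9: (9, 6, -15)
  hex 10: (8, 7, -15)
  hex 11: (7, 8, -15)
  hex 12: (6, 9, -15)
  hex 13: (5, 9, -14)
  hex 14: (4, 9, -13)
  hex 15: (3, 9, -12)
  hex 16: (3, 8, -11)
  hex 17: (3, 7, -10)
Sorted: 18 hexes.

Answer: 3 6 -9
3 7 -10
3 8 -11
3 9 -12
4 5 -9
4 9 -13
5 4 -9
5 9 -14
6 3 -9
6 9 -15
7 3 -10
7 8 -15
8 3 -11
8 7 -15
9 3 -12
9 4 -13
9 5 -14
9 6 -15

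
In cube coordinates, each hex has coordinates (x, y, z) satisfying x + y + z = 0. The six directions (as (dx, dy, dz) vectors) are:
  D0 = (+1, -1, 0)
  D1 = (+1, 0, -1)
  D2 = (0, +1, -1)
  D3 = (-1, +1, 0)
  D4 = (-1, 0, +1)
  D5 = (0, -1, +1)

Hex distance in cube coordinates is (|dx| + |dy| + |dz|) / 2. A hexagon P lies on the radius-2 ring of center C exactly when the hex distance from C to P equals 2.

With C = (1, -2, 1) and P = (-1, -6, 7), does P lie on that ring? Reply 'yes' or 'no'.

|px - cx| = |-1 - 1| = 2
|py - cy| = |-6 - (-2)| = 4
|pz - cz| = |7 - 1| = 6
distance = (2+4+6)/2 = 12/2 = 6
radius = 2; distance != radius -> no

Answer: no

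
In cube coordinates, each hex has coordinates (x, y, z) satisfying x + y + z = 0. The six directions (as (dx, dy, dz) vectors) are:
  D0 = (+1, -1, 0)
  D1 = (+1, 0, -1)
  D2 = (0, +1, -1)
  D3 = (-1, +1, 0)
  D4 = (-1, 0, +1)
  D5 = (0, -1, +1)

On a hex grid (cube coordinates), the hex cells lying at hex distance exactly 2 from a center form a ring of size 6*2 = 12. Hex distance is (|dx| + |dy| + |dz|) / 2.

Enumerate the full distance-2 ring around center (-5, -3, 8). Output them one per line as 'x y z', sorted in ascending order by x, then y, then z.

Walk ring at distance 2 from (-5, -3, 8):
Start at center + D4*2 = (-7, -3, 10)
  hex 0: (-7, -3, 10)
  hex 1: (-6, -4, 10)
  hex 2: (-5, -5, 10)
  hex 3: (-4, -5, 9)
  hex 4: (-3, -5, 8)
  hex 5: (-3, -4, 7)
  hex 6: (-3, -3, 6)
  hex 7: (-4, -2, 6)
  hex 8: (-5, -1, 6)
  hex 9: (-6, -1, 7)
  hex 10: (-7, -1, 8)
  hex 11: (-7, -2, 9)
Sorted: 12 hexes.

Answer: -7 -3 10
-7 -2 9
-7 -1 8
-6 -4 10
-6 -1 7
-5 -5 10
-5 -1 6
-4 -5 9
-4 -2 6
-3 -5 8
-3 -4 7
-3 -3 6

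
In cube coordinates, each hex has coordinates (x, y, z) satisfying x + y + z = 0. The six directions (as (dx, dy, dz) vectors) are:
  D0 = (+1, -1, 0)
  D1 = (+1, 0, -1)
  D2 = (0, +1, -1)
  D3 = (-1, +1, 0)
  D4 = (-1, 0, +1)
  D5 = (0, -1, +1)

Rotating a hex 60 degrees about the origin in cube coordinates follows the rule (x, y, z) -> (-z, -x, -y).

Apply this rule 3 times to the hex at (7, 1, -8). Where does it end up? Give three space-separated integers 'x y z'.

Answer: -7 -1 8

Derivation:
Start: (7, 1, -8)
Step 1: (7, 1, -8) -> (-(-8), -(7), -(1)) = (8, -7, -1)
Step 2: (8, -7, -1) -> (-(-1), -(8), -(-7)) = (1, -8, 7)
Step 3: (1, -8, 7) -> (-(7), -(1), -(-8)) = (-7, -1, 8)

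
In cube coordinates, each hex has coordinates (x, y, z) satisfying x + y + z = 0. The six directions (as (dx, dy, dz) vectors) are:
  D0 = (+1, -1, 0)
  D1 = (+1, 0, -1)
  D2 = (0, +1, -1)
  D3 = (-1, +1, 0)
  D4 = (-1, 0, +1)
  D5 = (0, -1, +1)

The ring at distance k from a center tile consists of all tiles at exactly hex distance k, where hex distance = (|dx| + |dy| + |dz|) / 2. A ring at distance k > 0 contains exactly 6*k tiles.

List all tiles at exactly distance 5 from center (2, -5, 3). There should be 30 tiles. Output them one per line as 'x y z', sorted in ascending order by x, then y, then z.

Answer: -3 -5 8
-3 -4 7
-3 -3 6
-3 -2 5
-3 -1 4
-3 0 3
-2 -6 8
-2 0 2
-1 -7 8
-1 0 1
0 -8 8
0 0 0
1 -9 8
1 0 -1
2 -10 8
2 0 -2
3 -10 7
3 -1 -2
4 -10 6
4 -2 -2
5 -10 5
5 -3 -2
6 -10 4
6 -4 -2
7 -10 3
7 -9 2
7 -8 1
7 -7 0
7 -6 -1
7 -5 -2

Derivation:
Walk ring at distance 5 from (2, -5, 3):
Start at center + D4*5 = (-3, -5, 8)
  hex 0: (-3, -5, 8)
  hex 1: (-2, -6, 8)
  hex 2: (-1, -7, 8)
  hex 3: (0, -8, 8)
  hex 4: (1, -9, 8)
  hex 5: (2, -10, 8)
  hex 6: (3, -10, 7)
  hex 7: (4, -10, 6)
  hex 8: (5, -10, 5)
  hex 9: (6, -10, 4)
  hex 10: (7, -10, 3)
  hex 11: (7, -9, 2)
  hex 12: (7, -8, 1)
  hex 13: (7, -7, 0)
  hex 14: (7, -6, -1)
  hex 15: (7, -5, -2)
  hex 16: (6, -4, -2)
  hex 17: (5, -3, -2)
  hex 18: (4, -2, -2)
  hex 19: (3, -1, -2)
  hex 20: (2, 0, -2)
  hex 21: (1, 0, -1)
  hex 22: (0, 0, 0)
  hex 23: (-1, 0, 1)
  hex 24: (-2, 0, 2)
  hex 25: (-3, 0, 3)
  hex 26: (-3, -1, 4)
  hex 27: (-3, -2, 5)
  hex 28: (-3, -3, 6)
  hex 29: (-3, -4, 7)
Sorted: 30 hexes.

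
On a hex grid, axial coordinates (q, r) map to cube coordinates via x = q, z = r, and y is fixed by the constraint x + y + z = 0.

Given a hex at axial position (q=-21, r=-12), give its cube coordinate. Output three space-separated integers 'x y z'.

Answer: -21 33 -12

Derivation:
x = q = -21
z = r = -12
y = -x - z = -(-21) - (-12) = 33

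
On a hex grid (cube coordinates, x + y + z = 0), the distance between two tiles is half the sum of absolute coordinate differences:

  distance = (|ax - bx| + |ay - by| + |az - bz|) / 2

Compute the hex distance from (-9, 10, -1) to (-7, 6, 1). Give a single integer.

Answer: 4

Derivation:
|ax - bx| = |-9 - (-7)| = 2
|ay - by| = |10 - 6| = 4
|az - bz| = |-1 - 1| = 2
distance = (2 + 4 + 2) / 2 = 8 / 2 = 4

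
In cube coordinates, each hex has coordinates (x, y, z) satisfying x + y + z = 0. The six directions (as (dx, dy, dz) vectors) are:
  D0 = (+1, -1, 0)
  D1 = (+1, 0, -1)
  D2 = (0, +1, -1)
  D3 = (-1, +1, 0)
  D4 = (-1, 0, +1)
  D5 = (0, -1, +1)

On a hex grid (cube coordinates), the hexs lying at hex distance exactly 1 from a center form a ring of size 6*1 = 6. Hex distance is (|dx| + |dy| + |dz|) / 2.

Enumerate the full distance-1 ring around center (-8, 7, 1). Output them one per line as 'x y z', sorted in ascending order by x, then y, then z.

Answer: -9 7 2
-9 8 1
-8 6 2
-8 8 0
-7 6 1
-7 7 0

Derivation:
Walk ring at distance 1 from (-8, 7, 1):
Start at center + D4*1 = (-9, 7, 2)
  hex 0: (-9, 7, 2)
  hex 1: (-8, 6, 2)
  hex 2: (-7, 6, 1)
  hex 3: (-7, 7, 0)
  hex 4: (-8, 8, 0)
  hex 5: (-9, 8, 1)
Sorted: 6 hexes.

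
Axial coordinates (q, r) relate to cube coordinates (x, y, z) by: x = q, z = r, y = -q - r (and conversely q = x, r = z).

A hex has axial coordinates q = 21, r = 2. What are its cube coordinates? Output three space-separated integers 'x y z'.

Answer: 21 -23 2

Derivation:
x = q = 21
z = r = 2
y = -x - z = -(21) - (2) = -23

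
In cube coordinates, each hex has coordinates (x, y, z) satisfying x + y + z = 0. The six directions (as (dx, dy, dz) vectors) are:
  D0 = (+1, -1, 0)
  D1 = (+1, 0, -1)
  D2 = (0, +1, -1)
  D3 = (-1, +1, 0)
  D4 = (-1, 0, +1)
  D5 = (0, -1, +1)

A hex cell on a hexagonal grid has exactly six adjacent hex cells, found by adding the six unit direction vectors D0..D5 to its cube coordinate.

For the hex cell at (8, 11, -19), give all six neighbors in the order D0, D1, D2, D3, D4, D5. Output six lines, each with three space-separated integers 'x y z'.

Answer: 9 10 -19
9 11 -20
8 12 -20
7 12 -19
7 11 -18
8 10 -18

Derivation:
Center: (8, 11, -19). Add each direction:
  D0: (8, 11, -19) + (1, -1, 0) = (9, 10, -19)
  D1: (8, 11, -19) + (1, 0, -1) = (9, 11, -20)
  D2: (8, 11, -19) + (0, 1, -1) = (8, 12, -20)
  D3: (8, 11, -19) + (-1, 1, 0) = (7, 12, -19)
  D4: (8, 11, -19) + (-1, 0, 1) = (7, 11, -18)
  D5: (8, 11, -19) + (0, -1, 1) = (8, 10, -18)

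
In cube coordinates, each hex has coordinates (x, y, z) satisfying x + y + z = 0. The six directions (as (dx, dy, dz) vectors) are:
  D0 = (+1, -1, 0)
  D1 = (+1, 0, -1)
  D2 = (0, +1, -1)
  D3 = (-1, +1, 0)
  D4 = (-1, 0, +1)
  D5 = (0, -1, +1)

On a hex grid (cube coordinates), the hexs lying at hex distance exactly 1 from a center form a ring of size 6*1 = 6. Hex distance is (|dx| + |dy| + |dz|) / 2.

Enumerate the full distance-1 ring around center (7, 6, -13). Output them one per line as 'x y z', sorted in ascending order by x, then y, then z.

Walk ring at distance 1 from (7, 6, -13):
Start at center + D4*1 = (6, 6, -12)
  hex 0: (6, 6, -12)
  hex 1: (7, 5, -12)
  hex 2: (8, 5, -13)
  hex 3: (8, 6, -14)
  hex 4: (7, 7, -14)
  hex 5: (6, 7, -13)
Sorted: 6 hexes.

Answer: 6 6 -12
6 7 -13
7 5 -12
7 7 -14
8 5 -13
8 6 -14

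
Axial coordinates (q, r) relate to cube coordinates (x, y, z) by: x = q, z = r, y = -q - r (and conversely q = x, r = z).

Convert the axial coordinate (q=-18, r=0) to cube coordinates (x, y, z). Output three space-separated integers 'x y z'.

x = q = -18
z = r = 0
y = -x - z = -(-18) - (0) = 18

Answer: -18 18 0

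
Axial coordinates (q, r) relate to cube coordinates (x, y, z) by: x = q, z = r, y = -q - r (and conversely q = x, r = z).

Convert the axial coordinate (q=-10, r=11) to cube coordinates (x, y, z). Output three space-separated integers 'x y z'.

x = q = -10
z = r = 11
y = -x - z = -(-10) - (11) = -1

Answer: -10 -1 11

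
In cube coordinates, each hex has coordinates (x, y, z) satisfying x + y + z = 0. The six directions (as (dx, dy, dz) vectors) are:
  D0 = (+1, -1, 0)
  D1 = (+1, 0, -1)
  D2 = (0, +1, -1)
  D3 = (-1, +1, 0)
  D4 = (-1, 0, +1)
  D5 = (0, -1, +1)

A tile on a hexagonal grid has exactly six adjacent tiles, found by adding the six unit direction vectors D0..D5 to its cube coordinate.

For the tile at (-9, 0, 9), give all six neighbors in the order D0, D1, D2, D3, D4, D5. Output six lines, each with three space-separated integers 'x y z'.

Center: (-9, 0, 9). Add each direction:
  D0: (-9, 0, 9) + (1, -1, 0) = (-8, -1, 9)
  D1: (-9, 0, 9) + (1, 0, -1) = (-8, 0, 8)
  D2: (-9, 0, 9) + (0, 1, -1) = (-9, 1, 8)
  D3: (-9, 0, 9) + (-1, 1, 0) = (-10, 1, 9)
  D4: (-9, 0, 9) + (-1, 0, 1) = (-10, 0, 10)
  D5: (-9, 0, 9) + (0, -1, 1) = (-9, -1, 10)

Answer: -8 -1 9
-8 0 8
-9 1 8
-10 1 9
-10 0 10
-9 -1 10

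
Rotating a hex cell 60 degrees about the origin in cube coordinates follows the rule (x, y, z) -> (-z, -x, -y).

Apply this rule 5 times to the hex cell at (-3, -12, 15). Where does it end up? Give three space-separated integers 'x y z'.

Answer: 12 -15 3

Derivation:
Start: (-3, -12, 15)
Step 1: (-3, -12, 15) -> (-(15), -(-3), -(-12)) = (-15, 3, 12)
Step 2: (-15, 3, 12) -> (-(12), -(-15), -(3)) = (-12, 15, -3)
Step 3: (-12, 15, -3) -> (-(-3), -(-12), -(15)) = (3, 12, -15)
Step 4: (3, 12, -15) -> (-(-15), -(3), -(12)) = (15, -3, -12)
Step 5: (15, -3, -12) -> (-(-12), -(15), -(-3)) = (12, -15, 3)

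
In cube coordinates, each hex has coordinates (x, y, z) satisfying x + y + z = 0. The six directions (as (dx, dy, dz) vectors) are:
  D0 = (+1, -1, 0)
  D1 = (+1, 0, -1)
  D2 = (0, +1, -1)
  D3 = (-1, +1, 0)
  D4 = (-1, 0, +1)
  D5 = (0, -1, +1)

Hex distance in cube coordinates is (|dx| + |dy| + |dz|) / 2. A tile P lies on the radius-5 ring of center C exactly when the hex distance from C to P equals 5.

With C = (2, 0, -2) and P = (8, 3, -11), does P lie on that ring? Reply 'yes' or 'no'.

|px - cx| = |8 - 2| = 6
|py - cy| = |3 - 0| = 3
|pz - cz| = |-11 - (-2)| = 9
distance = (6+3+9)/2 = 18/2 = 9
radius = 5; distance != radius -> no

Answer: no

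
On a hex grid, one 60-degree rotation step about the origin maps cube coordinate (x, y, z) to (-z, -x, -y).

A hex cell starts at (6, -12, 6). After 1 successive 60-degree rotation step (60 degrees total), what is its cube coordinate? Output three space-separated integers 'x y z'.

Answer: -6 -6 12

Derivation:
Start: (6, -12, 6)
Step 1: (6, -12, 6) -> (-(6), -(6), -(-12)) = (-6, -6, 12)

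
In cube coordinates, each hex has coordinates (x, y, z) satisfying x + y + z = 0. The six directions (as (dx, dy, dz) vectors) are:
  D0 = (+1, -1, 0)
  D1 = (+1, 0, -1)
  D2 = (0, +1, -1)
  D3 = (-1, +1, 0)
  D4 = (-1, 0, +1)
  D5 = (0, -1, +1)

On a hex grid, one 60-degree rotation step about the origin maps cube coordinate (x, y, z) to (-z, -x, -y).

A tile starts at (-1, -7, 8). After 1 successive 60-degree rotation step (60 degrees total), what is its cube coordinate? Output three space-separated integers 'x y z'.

Start: (-1, -7, 8)
Step 1: (-1, -7, 8) -> (-(8), -(-1), -(-7)) = (-8, 1, 7)

Answer: -8 1 7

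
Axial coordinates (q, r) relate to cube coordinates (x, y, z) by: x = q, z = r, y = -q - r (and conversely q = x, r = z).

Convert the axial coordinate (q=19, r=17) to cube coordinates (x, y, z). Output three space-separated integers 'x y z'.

Answer: 19 -36 17

Derivation:
x = q = 19
z = r = 17
y = -x - z = -(19) - (17) = -36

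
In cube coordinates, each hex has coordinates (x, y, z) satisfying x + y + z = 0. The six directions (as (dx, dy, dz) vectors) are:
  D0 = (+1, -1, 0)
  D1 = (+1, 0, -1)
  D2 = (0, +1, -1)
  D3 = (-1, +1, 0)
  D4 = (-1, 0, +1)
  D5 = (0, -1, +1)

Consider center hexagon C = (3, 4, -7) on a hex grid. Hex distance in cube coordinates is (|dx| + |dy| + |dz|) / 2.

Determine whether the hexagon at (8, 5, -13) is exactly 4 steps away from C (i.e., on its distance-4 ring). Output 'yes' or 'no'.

|px - cx| = |8 - 3| = 5
|py - cy| = |5 - 4| = 1
|pz - cz| = |-13 - (-7)| = 6
distance = (5+1+6)/2 = 12/2 = 6
radius = 4; distance != radius -> no

Answer: no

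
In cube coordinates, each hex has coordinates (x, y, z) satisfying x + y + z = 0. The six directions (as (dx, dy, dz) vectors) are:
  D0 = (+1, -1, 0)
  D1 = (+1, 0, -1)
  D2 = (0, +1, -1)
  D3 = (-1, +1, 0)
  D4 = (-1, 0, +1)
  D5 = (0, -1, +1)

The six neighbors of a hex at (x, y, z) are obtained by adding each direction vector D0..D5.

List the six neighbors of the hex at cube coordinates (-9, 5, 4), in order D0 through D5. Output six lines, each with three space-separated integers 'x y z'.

Center: (-9, 5, 4). Add each direction:
  D0: (-9, 5, 4) + (1, -1, 0) = (-8, 4, 4)
  D1: (-9, 5, 4) + (1, 0, -1) = (-8, 5, 3)
  D2: (-9, 5, 4) + (0, 1, -1) = (-9, 6, 3)
  D3: (-9, 5, 4) + (-1, 1, 0) = (-10, 6, 4)
  D4: (-9, 5, 4) + (-1, 0, 1) = (-10, 5, 5)
  D5: (-9, 5, 4) + (0, -1, 1) = (-9, 4, 5)

Answer: -8 4 4
-8 5 3
-9 6 3
-10 6 4
-10 5 5
-9 4 5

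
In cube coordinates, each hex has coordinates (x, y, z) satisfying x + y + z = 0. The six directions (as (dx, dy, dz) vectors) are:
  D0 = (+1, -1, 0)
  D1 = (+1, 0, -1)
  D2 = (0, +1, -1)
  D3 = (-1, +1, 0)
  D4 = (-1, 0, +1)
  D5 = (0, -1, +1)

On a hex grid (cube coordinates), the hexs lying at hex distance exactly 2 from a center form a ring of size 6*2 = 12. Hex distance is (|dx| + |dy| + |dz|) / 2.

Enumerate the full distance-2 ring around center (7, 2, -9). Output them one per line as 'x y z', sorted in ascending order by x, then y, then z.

Walk ring at distance 2 from (7, 2, -9):
Start at center + D4*2 = (5, 2, -7)
  hex 0: (5, 2, -7)
  hex 1: (6, 1, -7)
  hex 2: (7, 0, -7)
  hex 3: (8, 0, -8)
  hex 4: (9, 0, -9)
  hex 5: (9, 1, -10)
  hex 6: (9, 2, -11)
  hex 7: (8, 3, -11)
  hex 8: (7, 4, -11)
  hex 9: (6, 4, -10)
  hex 10: (5, 4, -9)
  hex 11: (5, 3, -8)
Sorted: 12 hexes.

Answer: 5 2 -7
5 3 -8
5 4 -9
6 1 -7
6 4 -10
7 0 -7
7 4 -11
8 0 -8
8 3 -11
9 0 -9
9 1 -10
9 2 -11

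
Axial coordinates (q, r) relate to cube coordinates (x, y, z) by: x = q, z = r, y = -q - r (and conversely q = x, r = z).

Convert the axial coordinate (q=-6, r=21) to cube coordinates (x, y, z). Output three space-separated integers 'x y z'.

Answer: -6 -15 21

Derivation:
x = q = -6
z = r = 21
y = -x - z = -(-6) - (21) = -15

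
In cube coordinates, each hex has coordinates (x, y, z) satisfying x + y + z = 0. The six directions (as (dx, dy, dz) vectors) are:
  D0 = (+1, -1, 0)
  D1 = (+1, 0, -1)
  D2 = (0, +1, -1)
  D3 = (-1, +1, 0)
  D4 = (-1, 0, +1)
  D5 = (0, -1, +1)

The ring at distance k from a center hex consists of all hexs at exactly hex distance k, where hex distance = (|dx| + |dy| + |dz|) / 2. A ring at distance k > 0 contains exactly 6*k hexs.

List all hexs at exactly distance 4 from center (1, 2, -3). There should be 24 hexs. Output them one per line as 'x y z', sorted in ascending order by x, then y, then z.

Walk ring at distance 4 from (1, 2, -3):
Start at center + D4*4 = (-3, 2, 1)
  hex 0: (-3, 2, 1)
  hex 1: (-2, 1, 1)
  hex 2: (-1, 0, 1)
  hex 3: (0, -1, 1)
  hex 4: (1, -2, 1)
  hex 5: (2, -2, 0)
  hex 6: (3, -2, -1)
  hex 7: (4, -2, -2)
  hex 8: (5, -2, -3)
  hex 9: (5, -1, -4)
  hex 10: (5, 0, -5)
  hex 11: (5, 1, -6)
  hex 12: (5, 2, -7)
  hex 13: (4, 3, -7)
  hex 14: (3, 4, -7)
  hex 15: (2, 5, -7)
  hex 16: (1, 6, -7)
  hex 17: (0, 6, -6)
  hex 18: (-1, 6, -5)
  hex 19: (-2, 6, -4)
  hex 20: (-3, 6, -3)
  hex 21: (-3, 5, -2)
  hex 22: (-3, 4, -1)
  hex 23: (-3, 3, 0)
Sorted: 24 hexes.

Answer: -3 2 1
-3 3 0
-3 4 -1
-3 5 -2
-3 6 -3
-2 1 1
-2 6 -4
-1 0 1
-1 6 -5
0 -1 1
0 6 -6
1 -2 1
1 6 -7
2 -2 0
2 5 -7
3 -2 -1
3 4 -7
4 -2 -2
4 3 -7
5 -2 -3
5 -1 -4
5 0 -5
5 1 -6
5 2 -7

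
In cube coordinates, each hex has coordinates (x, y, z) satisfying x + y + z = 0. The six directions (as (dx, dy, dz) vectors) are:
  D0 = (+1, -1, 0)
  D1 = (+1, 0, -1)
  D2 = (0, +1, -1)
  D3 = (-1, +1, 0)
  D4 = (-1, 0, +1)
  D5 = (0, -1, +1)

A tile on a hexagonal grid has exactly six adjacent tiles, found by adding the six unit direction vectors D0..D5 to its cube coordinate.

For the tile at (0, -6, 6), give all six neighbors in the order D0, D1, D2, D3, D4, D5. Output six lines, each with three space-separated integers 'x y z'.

Center: (0, -6, 6). Add each direction:
  D0: (0, -6, 6) + (1, -1, 0) = (1, -7, 6)
  D1: (0, -6, 6) + (1, 0, -1) = (1, -6, 5)
  D2: (0, -6, 6) + (0, 1, -1) = (0, -5, 5)
  D3: (0, -6, 6) + (-1, 1, 0) = (-1, -5, 6)
  D4: (0, -6, 6) + (-1, 0, 1) = (-1, -6, 7)
  D5: (0, -6, 6) + (0, -1, 1) = (0, -7, 7)

Answer: 1 -7 6
1 -6 5
0 -5 5
-1 -5 6
-1 -6 7
0 -7 7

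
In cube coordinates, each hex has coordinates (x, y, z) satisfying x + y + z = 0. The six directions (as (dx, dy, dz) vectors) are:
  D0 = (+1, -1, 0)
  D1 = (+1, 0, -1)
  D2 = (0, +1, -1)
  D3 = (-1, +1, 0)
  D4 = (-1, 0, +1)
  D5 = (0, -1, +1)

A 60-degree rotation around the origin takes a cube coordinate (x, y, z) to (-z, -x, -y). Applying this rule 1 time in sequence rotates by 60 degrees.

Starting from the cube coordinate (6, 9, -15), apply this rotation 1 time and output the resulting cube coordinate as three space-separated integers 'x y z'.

Start: (6, 9, -15)
Step 1: (6, 9, -15) -> (-(-15), -(6), -(9)) = (15, -6, -9)

Answer: 15 -6 -9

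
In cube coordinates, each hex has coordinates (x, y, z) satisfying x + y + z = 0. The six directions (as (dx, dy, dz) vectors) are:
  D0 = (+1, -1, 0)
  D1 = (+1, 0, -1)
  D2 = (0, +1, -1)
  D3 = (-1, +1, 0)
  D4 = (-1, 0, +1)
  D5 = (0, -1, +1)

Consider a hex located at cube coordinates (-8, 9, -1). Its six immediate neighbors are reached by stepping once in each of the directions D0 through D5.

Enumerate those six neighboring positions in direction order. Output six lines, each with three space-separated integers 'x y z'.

Center: (-8, 9, -1). Add each direction:
  D0: (-8, 9, -1) + (1, -1, 0) = (-7, 8, -1)
  D1: (-8, 9, -1) + (1, 0, -1) = (-7, 9, -2)
  D2: (-8, 9, -1) + (0, 1, -1) = (-8, 10, -2)
  D3: (-8, 9, -1) + (-1, 1, 0) = (-9, 10, -1)
  D4: (-8, 9, -1) + (-1, 0, 1) = (-9, 9, 0)
  D5: (-8, 9, -1) + (0, -1, 1) = (-8, 8, 0)

Answer: -7 8 -1
-7 9 -2
-8 10 -2
-9 10 -1
-9 9 0
-8 8 0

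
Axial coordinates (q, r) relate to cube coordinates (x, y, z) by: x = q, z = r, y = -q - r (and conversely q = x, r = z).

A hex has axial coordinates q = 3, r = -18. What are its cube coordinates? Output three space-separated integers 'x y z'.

Answer: 3 15 -18

Derivation:
x = q = 3
z = r = -18
y = -x - z = -(3) - (-18) = 15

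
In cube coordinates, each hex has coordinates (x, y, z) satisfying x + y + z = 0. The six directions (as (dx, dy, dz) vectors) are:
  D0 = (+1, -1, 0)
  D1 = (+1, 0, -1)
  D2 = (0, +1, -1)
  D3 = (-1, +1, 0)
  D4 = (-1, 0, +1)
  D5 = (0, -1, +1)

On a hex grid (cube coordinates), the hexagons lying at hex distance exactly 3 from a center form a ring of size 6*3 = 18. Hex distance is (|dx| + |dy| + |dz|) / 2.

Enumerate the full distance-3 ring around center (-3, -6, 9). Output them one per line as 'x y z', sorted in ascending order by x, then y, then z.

Walk ring at distance 3 from (-3, -6, 9):
Start at center + D4*3 = (-6, -6, 12)
  hex 0: (-6, -6, 12)
  hex 1: (-5, -7, 12)
  hex 2: (-4, -8, 12)
  hex 3: (-3, -9, 12)
  hex 4: (-2, -9, 11)
  hex 5: (-1, -9, 10)
  hex 6: (0, -9, 9)
  hex 7: (0, -8, 8)
  hex 8: (0, -7, 7)
  hex 9: (0, -6, 6)
  hex 10: (-1, -5, 6)
  hex 11: (-2, -4, 6)
  hex 12: (-3, -3, 6)
  hex 13: (-4, -3, 7)
  hex 14: (-5, -3, 8)
  hex 15: (-6, -3, 9)
  hex 16: (-6, -4, 10)
  hex 17: (-6, -5, 11)
Sorted: 18 hexes.

Answer: -6 -6 12
-6 -5 11
-6 -4 10
-6 -3 9
-5 -7 12
-5 -3 8
-4 -8 12
-4 -3 7
-3 -9 12
-3 -3 6
-2 -9 11
-2 -4 6
-1 -9 10
-1 -5 6
0 -9 9
0 -8 8
0 -7 7
0 -6 6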